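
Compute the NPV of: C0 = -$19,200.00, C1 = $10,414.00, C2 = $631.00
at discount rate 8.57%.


Formula: NPV = C0 + C1/(1+r) + C2/(1+r)^2
Discount C1: $10,414.00 / (1 + 0.0857) = $9,591.97
Discount C2: $631.00 / (1 + 0.0857)^2 = $535.32
NPV = -$19,200.00 + $9,591.97 + $535.32 = -$9,072.72

-$9,072.72


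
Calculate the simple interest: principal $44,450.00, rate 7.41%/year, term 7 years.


Formula: I = P * r * t
Substituting: I = $44,450.00 * 0.0741 * 7
Step: I = $44,450.00 * 0.5187
I = $23,056.22

$23,056.22


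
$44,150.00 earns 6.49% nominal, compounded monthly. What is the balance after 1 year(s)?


Formula: FV = P * (1 + r/m)^(m*t)
Period rate: r/m = 0.0649 / 12 = 0.005408
Total periods: m*t = 12 * 1 = 12
Growth factor: (1 + 0.005408)^12 = 1.066866
FV = $44,150.00 * 1.066866 = $47,102.12

$47,102.12


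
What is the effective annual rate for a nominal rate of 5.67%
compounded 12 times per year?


Formula: EAR = (1 + r/m)^m - 1
Period rate: r/m = 0.0567 / 12 = 0.004725
Compounding: (1 + 0.004725)^12 = 1.058197
EAR = 1.058197 - 1 = 0.058197

0.058197


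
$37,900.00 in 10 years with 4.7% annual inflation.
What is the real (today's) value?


Formula: Real value = nominal / (1 + inflation)^years
Price level: (1 + 0.047)^10 = 1.582949
Real value = $37,900.00 / 1.582949 = $23,942.66

$23,942.66


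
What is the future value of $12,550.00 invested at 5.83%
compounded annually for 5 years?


Formula: FV = P * (1 + r)^n
Substituting: FV = $12,550.00 * (1 + 0.0583)^5
Growth factor: (1.0583)^5 = 1.327529
FV = $12,550.00 * 1.327529 = $16,660.49

$16,660.49


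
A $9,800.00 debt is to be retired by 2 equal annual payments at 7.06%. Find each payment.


Formula: PMT = PV * r / (1 - (1+r)^(-n))
Denominator: 1 - (1 + 0.0706)^(-2) = 0.12754
Numerator: $9,800.00 * 0.0706 = 691.88
PMT = 691.88 / 0.12754 = $5,424.81

$5,424.81


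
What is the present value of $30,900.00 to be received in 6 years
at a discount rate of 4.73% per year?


Formula: PV = FV / (1 + r)^n
Substituting: PV = $30,900.00 / (1 + 0.0473)^6
Discount factor: (1.0473)^6 = 1.319552
PV = $30,900.00 / 1.319552 = $23,417.03

$23,417.03


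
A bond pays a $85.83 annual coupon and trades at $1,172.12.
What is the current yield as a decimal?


Formula: Current yield = annual coupon / price
Substituting: CY = $85.83 / $1,172.12
CY = 0.073226

0.073226


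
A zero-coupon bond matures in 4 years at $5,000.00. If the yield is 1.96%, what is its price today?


Formula: Price = FV / (1 + r)^n
Substituting: Price = $5,000.00 / (1 + 0.0196)^4
Discount factor: (1.0196)^4 = 1.080735
Price = $5,000.00 / 1.080735 = $4,626.48

$4,626.48


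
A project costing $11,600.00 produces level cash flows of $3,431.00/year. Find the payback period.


Formula: Payback = investment / annual cash flow
Substituting: Payback = $11,600.00 / $3,431.00
Payback = 3.3809 years

3.3809 years


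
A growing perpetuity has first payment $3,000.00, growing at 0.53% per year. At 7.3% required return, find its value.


Formula: PV = C / (r - g)
Spread: r - g = 0.073 - 0.0053 = 0.0677
Substituting: PV = $3,000.00 / 0.0677
PV = $44,313.15

$44,313.15


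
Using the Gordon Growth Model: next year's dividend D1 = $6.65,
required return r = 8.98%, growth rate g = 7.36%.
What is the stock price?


Formula: P = D1 / (r - g)
Spread: r - g = 0.0898 - 0.0736 = 0.0162
Substituting: P = $6.65 / 0.0162
P = $410.49

$410.49


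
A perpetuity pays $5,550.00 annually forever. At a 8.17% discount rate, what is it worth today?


Formula: PV = C / r
Substituting: PV = $5,550.00 / 0.0817
PV = $67,931.46

$67,931.46


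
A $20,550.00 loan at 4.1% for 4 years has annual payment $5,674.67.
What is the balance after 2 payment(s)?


Formula: Balance = PV*(1+r)^k - PMT*((1+r)^k - 1)/r
Growth: (1 + 0.041)^2 = 1.083681
Accumulated factor: ((1+r)^k - 1)/r = 2.041
Balance = $20,550.00 * 1.083681 - $5,674.67 * 2.041
Balance = $10,687.64

$10,687.64


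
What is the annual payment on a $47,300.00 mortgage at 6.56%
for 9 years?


Formula: PMT = PV * r / (1 - (1+r)^(-n))
Denominator: 1 - (1 + 0.0656)^(-9) = 0.435515
Numerator: $47,300.00 * 0.0656 = 3102.88
PMT = 3102.88 / 0.435515 = $7,124.62

$7,124.62


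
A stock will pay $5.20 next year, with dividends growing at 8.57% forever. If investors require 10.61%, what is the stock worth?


Formula: P = D1 / (r - g)
Spread: r - g = 0.1061 - 0.0857 = 0.0204
Substituting: P = $5.20 / 0.0204
P = $254.90

$254.90


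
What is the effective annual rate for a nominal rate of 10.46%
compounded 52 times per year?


Formula: EAR = (1 + r/m)^m - 1
Period rate: r/m = 0.1046 / 52 = 0.002012
Compounding: (1 + 0.002012)^52 = 1.11015
EAR = 1.11015 - 1 = 0.11015

0.11015


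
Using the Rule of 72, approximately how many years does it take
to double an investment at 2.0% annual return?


Formula: Years ≈ 72 / r
Substituting: Years ≈ 72 / 2.0
Years ≈ 36.0

36.0 years


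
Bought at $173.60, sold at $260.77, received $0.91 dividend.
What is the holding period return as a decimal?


Formula: HPR = (P1 - P0 + D) / P0
Gain: $260.77 - $173.60 + $0.91 = $88.08
HPR = $88.08 / $173.60 = 0.5074

0.5074


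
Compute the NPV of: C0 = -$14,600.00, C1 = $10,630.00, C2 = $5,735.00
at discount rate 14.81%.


Formula: NPV = C0 + C1/(1+r) + C2/(1+r)^2
Discount C1: $10,630.00 / (1 + 0.1481) = $9,258.78
Discount C2: $5,735.00 / (1 + 0.1481)^2 = $4,350.85
NPV = -$14,600.00 + $9,258.78 + $4,350.85 = -$990.38

-$990.38


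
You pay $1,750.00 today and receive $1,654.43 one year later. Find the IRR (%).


Formula: IRR = C1/C0 - 1
Substituting: IRR = $1,654.43 / $1,750.00 - 1
Ratio: 0.945389 - 1 = -0.054611
IRR = -5.4611%

-5.4611%


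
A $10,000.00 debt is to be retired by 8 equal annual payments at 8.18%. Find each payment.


Formula: PMT = PV * r / (1 - (1+r)^(-n))
Denominator: 1 - (1 + 0.0818)^(-8) = 0.466881
Numerator: $10,000.00 * 0.0818 = 818.0
PMT = 818.0 / 0.466881 = $1,752.05

$1,752.05


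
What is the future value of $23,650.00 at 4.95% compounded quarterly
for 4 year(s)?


Formula: FV = P * (1 + r/m)^(m*t)
Period rate: r/m = 0.0495 / 4 = 0.012375
Total periods: m*t = 4 * 4 = 16
Growth factor: (1 + 0.012375)^16 = 1.217482
FV = $23,650.00 * 1.217482 = $28,793.45

$28,793.45


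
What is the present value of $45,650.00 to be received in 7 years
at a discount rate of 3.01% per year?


Formula: PV = FV / (1 + r)^n
Substituting: PV = $45,650.00 / (1 + 0.0301)^7
Discount factor: (1.0301)^7 = 1.23071
PV = $45,650.00 / 1.23071 = $37,092.41

$37,092.41


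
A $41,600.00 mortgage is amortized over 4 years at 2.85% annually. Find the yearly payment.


Formula: PMT = PV * r / (1 - (1+r)^(-n))
Denominator: 1 - (1 + 0.0285)^(-4) = 0.106318
Numerator: $41,600.00 * 0.0285 = 1185.6
PMT = 1185.6 / 0.106318 = $11,151.41

$11,151.41


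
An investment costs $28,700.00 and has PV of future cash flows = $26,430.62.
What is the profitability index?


Formula: PI = PV(cash flows) / initial investment
Substituting: PI = $26,430.62 / $28,700.00
PI = 0.9209

0.9209


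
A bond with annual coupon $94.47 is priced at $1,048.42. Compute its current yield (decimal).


Formula: Current yield = annual coupon / price
Substituting: CY = $94.47 / $1,048.42
CY = 0.090107

0.090107


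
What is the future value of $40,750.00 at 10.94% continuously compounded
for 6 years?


Formula: FV = P * e^(r*t)
Exponent: r*t = 0.1094 * 6 = 0.6564
e^(0.6564) = 1.92784
FV = $40,750.00 * 1.92784 = $78,559.46

$78,559.46


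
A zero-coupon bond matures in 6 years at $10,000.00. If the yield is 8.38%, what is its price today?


Formula: Price = FV / (1 + r)^n
Substituting: Price = $10,000.00 / (1 + 0.0838)^6
Discount factor: (1.0838)^6 = 1.620671
Price = $10,000.00 / 1.620671 = $6,170.28

$6,170.28


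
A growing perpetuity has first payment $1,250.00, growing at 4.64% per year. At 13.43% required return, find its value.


Formula: PV = C / (r - g)
Spread: r - g = 0.1343 - 0.0464 = 0.0879
Substituting: PV = $1,250.00 / 0.0879
PV = $14,220.71

$14,220.71


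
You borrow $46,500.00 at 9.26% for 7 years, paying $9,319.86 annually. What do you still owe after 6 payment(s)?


Formula: Balance = PV*(1+r)^k - PMT*((1+r)^k - 1)/r
Growth: (1 + 0.0926)^6 = 1.701246
Accumulated factor: ((1+r)^k - 1)/r = 7.572854
Balance = $46,500.00 * 1.701246 - $9,319.86 * 7.572854
Balance = $8,530.02

$8,530.02


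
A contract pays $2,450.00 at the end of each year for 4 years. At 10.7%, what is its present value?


Formula: PV = PMT * (1 - (1+r)^(-n)) / r
Discount factor: (1 + 0.107)^(-4) = 0.665901
Bracket: 1 - 0.665901 = 0.334099
PV = $2,450.00 * 0.334099 / 0.107 = $7,649.94

$7,649.94


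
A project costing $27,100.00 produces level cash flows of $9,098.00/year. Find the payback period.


Formula: Payback = investment / annual cash flow
Substituting: Payback = $27,100.00 / $9,098.00
Payback = 2.9787 years

2.9787 years


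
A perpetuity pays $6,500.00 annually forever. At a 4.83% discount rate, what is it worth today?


Formula: PV = C / r
Substituting: PV = $6,500.00 / 0.0483
PV = $134,575.57

$134,575.57


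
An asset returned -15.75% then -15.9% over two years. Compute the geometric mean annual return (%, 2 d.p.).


Formula: Geometric mean = ((1+r1)*(1+r2))^(1/2) - 1
Product: (1 + -0.1575) * (1 + -0.159) = 0.8425 * 0.841 = 0.708542
Square root: 0.708542^0.5 = 0.84175
Geometric mean = 0.84175 - 1 = -0.15825
As percentage: -15.83%

-15.83%


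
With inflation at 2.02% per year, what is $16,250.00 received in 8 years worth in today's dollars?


Formula: Real value = nominal / (1 + inflation)^years
Price level: (1 + 0.0202)^8 = 1.173499
Real value = $16,250.00 / 1.173499 = $13,847.48

$13,847.48


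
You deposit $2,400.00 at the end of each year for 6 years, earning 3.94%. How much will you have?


Formula: FV = PMT * ((1+r)^n - 1) / r
Growth factor: (1 + 0.0394)^6 = 1.260945
Numerator: 1.260945 - 1 = 0.260945
FV = $2,400.00 * 0.260945 / 0.0394 = $15,895.15

$15,895.15


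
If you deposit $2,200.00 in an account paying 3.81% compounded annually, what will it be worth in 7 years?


Formula: FV = P * (1 + r)^n
Substituting: FV = $2,200.00 * (1 + 0.0381)^7
Growth factor: (1.0381)^7 = 1.299195
FV = $2,200.00 * 1.299195 = $2,858.23

$2,858.23


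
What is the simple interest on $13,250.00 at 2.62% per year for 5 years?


Formula: I = P * r * t
Substituting: I = $13,250.00 * 0.0262 * 5
Step: I = $13,250.00 * 0.131
I = $1,735.75

$1,735.75


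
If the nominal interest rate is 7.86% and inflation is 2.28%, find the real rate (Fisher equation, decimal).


Formula: (1 + r_real) = (1 + r_nom) / (1 + inflation)
Substituting: (1 + r_real) = 1.0786 / 1.0228
(1 + r_real) = 1.054556
r_real = 1.054556 - 1 = 0.054556

0.054556


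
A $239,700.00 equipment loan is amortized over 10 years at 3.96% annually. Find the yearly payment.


Formula: PMT = PV * r / (1 - (1+r)^(-n))
Denominator: 1 - (1 + 0.0396)^(-10) = 0.321832
Numerator: $239,700.00 * 0.0396 = 9492.12
PMT = 9492.12 / 0.321832 = $29,494.02

$29,494.02


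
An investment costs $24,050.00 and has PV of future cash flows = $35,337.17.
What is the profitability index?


Formula: PI = PV(cash flows) / initial investment
Substituting: PI = $35,337.17 / $24,050.00
PI = 1.4693

1.4693


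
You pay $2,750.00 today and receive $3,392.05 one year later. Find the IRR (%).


Formula: IRR = C1/C0 - 1
Substituting: IRR = $3,392.05 / $2,750.00 - 1
Ratio: 1.233473 - 1 = 0.233473
IRR = 23.3473%

23.3473%


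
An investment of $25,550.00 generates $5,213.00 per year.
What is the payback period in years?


Formula: Payback = investment / annual cash flow
Substituting: Payback = $25,550.00 / $5,213.00
Payback = 4.9012 years

4.9012 years


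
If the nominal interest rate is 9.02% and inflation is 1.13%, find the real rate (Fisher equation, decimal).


Formula: (1 + r_real) = (1 + r_nom) / (1 + inflation)
Substituting: (1 + r_real) = 1.0902 / 1.0113
(1 + r_real) = 1.078018
r_real = 1.078018 - 1 = 0.078018

0.078018


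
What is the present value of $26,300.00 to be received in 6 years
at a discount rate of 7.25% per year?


Formula: PV = FV / (1 + r)^n
Substituting: PV = $26,300.00 / (1 + 0.0725)^6
Discount factor: (1.0725)^6 = 1.521892
PV = $26,300.00 / 1.521892 = $17,281.12

$17,281.12


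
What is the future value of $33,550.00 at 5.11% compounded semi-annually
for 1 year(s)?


Formula: FV = P * (1 + r/m)^(m*t)
Period rate: r/m = 0.0511 / 2 = 0.02555
Total periods: m*t = 2 * 1 = 2
Growth factor: (1 + 0.02555)^2 = 1.051753
FV = $33,550.00 * 1.051753 = $35,286.31

$35,286.31


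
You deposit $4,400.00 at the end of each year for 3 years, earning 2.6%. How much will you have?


Formula: FV = PMT * ((1+r)^n - 1) / r
Growth factor: (1 + 0.026)^3 = 1.080046
Numerator: 1.080046 - 1 = 0.080046
FV = $4,400.00 * 0.080046 / 0.026 = $13,546.17

$13,546.17


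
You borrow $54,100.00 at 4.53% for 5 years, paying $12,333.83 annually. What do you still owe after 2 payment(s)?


Formula: Balance = PV*(1+r)^k - PMT*((1+r)^k - 1)/r
Growth: (1 + 0.0453)^2 = 1.092652
Accumulated factor: ((1+r)^k - 1)/r = 2.0453
Balance = $54,100.00 * 1.092652 - $12,333.83 * 2.0453
Balance = $33,886.10

$33,886.10


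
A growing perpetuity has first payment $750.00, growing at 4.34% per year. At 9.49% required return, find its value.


Formula: PV = C / (r - g)
Spread: r - g = 0.0949 - 0.0434 = 0.0515
Substituting: PV = $750.00 / 0.0515
PV = $14,563.11

$14,563.11


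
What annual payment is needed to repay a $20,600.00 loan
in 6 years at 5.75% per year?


Formula: PMT = PV * r / (1 - (1+r)^(-n))
Denominator: 1 - (1 + 0.0575)^(-6) = 0.284981
Numerator: $20,600.00 * 0.0575 = 1184.5
PMT = 1184.5 / 0.284981 = $4,156.42

$4,156.42


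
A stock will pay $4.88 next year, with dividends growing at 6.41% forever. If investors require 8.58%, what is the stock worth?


Formula: P = D1 / (r - g)
Spread: r - g = 0.0858 - 0.0641 = 0.0217
Substituting: P = $4.88 / 0.0217
P = $224.88

$224.88


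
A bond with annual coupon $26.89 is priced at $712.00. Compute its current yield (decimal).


Formula: Current yield = annual coupon / price
Substituting: CY = $26.89 / $712.00
CY = 0.037767

0.037767


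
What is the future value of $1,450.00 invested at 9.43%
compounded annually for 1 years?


Formula: FV = P * (1 + r)^n
Substituting: FV = $1,450.00 * (1 + 0.0943)^1
Growth factor: (1.0943)^1 = 1.0943
FV = $1,450.00 * 1.0943 = $1,586.74

$1,586.74


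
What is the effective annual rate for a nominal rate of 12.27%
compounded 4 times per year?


Formula: EAR = (1 + r/m)^m - 1
Period rate: r/m = 0.1227 / 4 = 0.030675
Compounding: (1 + 0.030675)^4 = 1.128462
EAR = 1.128462 - 1 = 0.128462

0.128462


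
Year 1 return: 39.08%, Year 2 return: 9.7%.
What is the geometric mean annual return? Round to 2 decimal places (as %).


Formula: Geometric mean = ((1+r1)*(1+r2))^(1/2) - 1
Product: (1 + 0.3908) * (1 + 0.097) = 1.3908 * 1.097 = 1.525708
Square root: 1.525708^0.5 = 1.235195
Geometric mean = 1.235195 - 1 = 0.235195
As percentage: 23.52%

23.52%


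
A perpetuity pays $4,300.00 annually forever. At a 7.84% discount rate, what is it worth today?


Formula: PV = C / r
Substituting: PV = $4,300.00 / 0.0784
PV = $54,846.94

$54,846.94


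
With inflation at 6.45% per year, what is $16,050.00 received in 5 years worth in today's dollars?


Formula: Real value = nominal / (1 + inflation)^years
Price level: (1 + 0.0645)^5 = 1.366874
Real value = $16,050.00 / 1.366874 = $11,742.13

$11,742.13


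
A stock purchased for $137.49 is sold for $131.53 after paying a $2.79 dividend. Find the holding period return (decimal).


Formula: HPR = (P1 - P0 + D) / P0
Gain: $131.53 - $137.49 + $2.79 = -$3.17
HPR = -$3.17 / $137.49 = -0.0231

-0.0231


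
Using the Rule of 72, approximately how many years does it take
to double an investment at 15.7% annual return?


Formula: Years ≈ 72 / r
Substituting: Years ≈ 72 / 15.7
Years ≈ 4.6

4.6 years


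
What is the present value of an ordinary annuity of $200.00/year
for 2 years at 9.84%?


Formula: PV = PMT * (1 - (1+r)^(-n)) / r
Discount factor: (1 + 0.0984)^(-2) = 0.828856
Bracket: 1 - 0.828856 = 0.171144
PV = $200.00 * 0.171144 / 0.0984 = $347.85

$347.85


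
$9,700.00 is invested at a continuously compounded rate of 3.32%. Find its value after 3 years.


Formula: FV = P * e^(r*t)
Exponent: r*t = 0.0332 * 3 = 0.0996
e^(0.0996) = 1.104729
FV = $9,700.00 * 1.104729 = $10,715.87

$10,715.87


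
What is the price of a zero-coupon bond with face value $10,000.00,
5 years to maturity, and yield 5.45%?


Formula: Price = FV / (1 + r)^n
Substituting: Price = $10,000.00 / (1 + 0.0545)^5
Discount factor: (1.0545)^5 = 1.303866
Price = $10,000.00 / 1.303866 = $7,669.50

$7,669.50


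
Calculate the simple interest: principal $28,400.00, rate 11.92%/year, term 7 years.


Formula: I = P * r * t
Substituting: I = $28,400.00 * 0.1192 * 7
Step: I = $28,400.00 * 0.8344
I = $23,696.96

$23,696.96


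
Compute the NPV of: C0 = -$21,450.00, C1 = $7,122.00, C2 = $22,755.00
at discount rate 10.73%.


Formula: NPV = C0 + C1/(1+r) + C2/(1+r)^2
Discount C1: $7,122.00 / (1 + 0.1073) = $6,431.86
Discount C2: $22,755.00 / (1 + 0.1073)^2 = $18,558.64
NPV = -$21,450.00 + $6,431.86 + $18,558.64 = $3,540.51

$3,540.51


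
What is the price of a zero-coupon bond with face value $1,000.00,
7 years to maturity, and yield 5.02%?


Formula: Price = FV / (1 + r)^n
Substituting: Price = $1,000.00 / (1 + 0.0502)^7
Discount factor: (1.0502)^7 = 1.408978
Price = $1,000.00 / 1.408978 = $709.73

$709.73


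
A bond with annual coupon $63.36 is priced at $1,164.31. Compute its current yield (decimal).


Formula: Current yield = annual coupon / price
Substituting: CY = $63.36 / $1,164.31
CY = 0.054418

0.054418


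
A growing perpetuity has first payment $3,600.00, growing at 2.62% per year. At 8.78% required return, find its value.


Formula: PV = C / (r - g)
Spread: r - g = 0.0878 - 0.0262 = 0.0616
Substituting: PV = $3,600.00 / 0.0616
PV = $58,441.56

$58,441.56


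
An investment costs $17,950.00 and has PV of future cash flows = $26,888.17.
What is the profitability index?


Formula: PI = PV(cash flows) / initial investment
Substituting: PI = $26,888.17 / $17,950.00
PI = 1.4979

1.4979


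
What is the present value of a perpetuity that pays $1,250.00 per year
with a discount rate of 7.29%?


Formula: PV = C / r
Substituting: PV = $1,250.00 / 0.0729
PV = $17,146.78

$17,146.78


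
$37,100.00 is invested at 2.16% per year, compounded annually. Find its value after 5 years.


Formula: FV = P * (1 + r)^n
Substituting: FV = $37,100.00 * (1 + 0.0216)^5
Growth factor: (1.0216)^5 = 1.112767
FV = $37,100.00 * 1.112767 = $41,283.67

$41,283.67


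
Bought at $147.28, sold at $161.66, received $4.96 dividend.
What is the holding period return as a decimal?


Formula: HPR = (P1 - P0 + D) / P0
Gain: $161.66 - $147.28 + $4.96 = $19.34
HPR = $19.34 / $147.28 = 0.1313

0.1313


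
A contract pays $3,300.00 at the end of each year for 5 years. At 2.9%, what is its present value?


Formula: PV = PMT * (1 - (1+r)^(-n)) / r
Discount factor: (1 + 0.029)^(-5) = 0.866808
Bracket: 1 - 0.866808 = 0.133192
PV = $3,300.00 * 0.133192 / 0.029 = $15,156.28

$15,156.28


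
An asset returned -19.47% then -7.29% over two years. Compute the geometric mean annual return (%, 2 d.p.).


Formula: Geometric mean = ((1+r1)*(1+r2))^(1/2) - 1
Product: (1 + -0.1947) * (1 + -0.0729) = 0.8053 * 0.9271 = 0.746594
Square root: 0.746594^0.5 = 0.864056
Geometric mean = 0.864056 - 1 = -0.135944
As percentage: -13.59%

-13.59%


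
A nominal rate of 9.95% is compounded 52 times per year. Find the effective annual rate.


Formula: EAR = (1 + r/m)^m - 1
Period rate: r/m = 0.0995 / 52 = 0.001913
Compounding: (1 + 0.001913)^52 = 1.104513
EAR = 1.104513 - 1 = 0.104513

0.104513


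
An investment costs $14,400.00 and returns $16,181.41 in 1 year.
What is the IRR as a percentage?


Formula: IRR = C1/C0 - 1
Substituting: IRR = $16,181.41 / $14,400.00 - 1
Ratio: 1.123709 - 1 = 0.123709
IRR = 12.3709%

12.3709%


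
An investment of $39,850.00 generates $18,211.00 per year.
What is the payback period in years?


Formula: Payback = investment / annual cash flow
Substituting: Payback = $39,850.00 / $18,211.00
Payback = 2.1882 years

2.1882 years


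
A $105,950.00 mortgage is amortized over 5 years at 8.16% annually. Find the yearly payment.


Formula: PMT = PV * r / (1 - (1+r)^(-n))
Denominator: 1 - (1 + 0.0816)^(-5) = 0.324436
Numerator: $105,950.00 * 0.0816 = 8645.52
PMT = 8645.52 / 0.324436 = $26,647.86

$26,647.86


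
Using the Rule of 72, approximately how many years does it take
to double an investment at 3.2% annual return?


Formula: Years ≈ 72 / r
Substituting: Years ≈ 72 / 3.2
Years ≈ 22.5

22.5 years


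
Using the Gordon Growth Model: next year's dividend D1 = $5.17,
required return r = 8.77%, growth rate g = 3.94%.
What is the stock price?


Formula: P = D1 / (r - g)
Spread: r - g = 0.0877 - 0.0394 = 0.0483
Substituting: P = $5.17 / 0.0483
P = $107.04

$107.04


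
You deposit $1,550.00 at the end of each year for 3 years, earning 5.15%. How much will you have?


Formula: FV = PMT * ((1+r)^n - 1) / r
Growth factor: (1 + 0.0515)^3 = 1.162593
Numerator: 1.162593 - 1 = 0.162593
FV = $1,550.00 * 0.162593 / 0.0515 = $4,893.59

$4,893.59


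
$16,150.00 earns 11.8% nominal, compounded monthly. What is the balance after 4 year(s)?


Formula: FV = P * (1 + r/m)^(m*t)
Period rate: r/m = 0.118 / 12 = 0.009833
Total periods: m*t = 12 * 4 = 48
Growth factor: (1 + 0.009833)^48 = 1.599505
FV = $16,150.00 * 1.599505 = $25,832.01

$25,832.01


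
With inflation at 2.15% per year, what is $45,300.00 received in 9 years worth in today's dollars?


Formula: Real value = nominal / (1 + inflation)^years
Price level: (1 + 0.0215)^9 = 1.211003
Real value = $45,300.00 / 1.211003 = $37,407.00

$37,407.00


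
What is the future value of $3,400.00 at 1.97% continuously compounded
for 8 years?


Formula: FV = P * e^(r*t)
Exponent: r*t = 0.0197 * 8 = 0.1576
e^(0.1576) = 1.170698
FV = $3,400.00 * 1.170698 = $3,980.37

$3,980.37


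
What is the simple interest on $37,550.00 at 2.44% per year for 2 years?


Formula: I = P * r * t
Substituting: I = $37,550.00 * 0.0244 * 2
Step: I = $37,550.00 * 0.0488
I = $1,832.44

$1,832.44


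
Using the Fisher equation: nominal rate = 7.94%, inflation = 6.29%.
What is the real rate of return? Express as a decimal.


Formula: (1 + r_real) = (1 + r_nom) / (1 + inflation)
Substituting: (1 + r_real) = 1.0794 / 1.0629
(1 + r_real) = 1.015524
r_real = 1.015524 - 1 = 0.015524

0.015524


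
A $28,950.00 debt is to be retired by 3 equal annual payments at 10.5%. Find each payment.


Formula: PMT = PV * r / (1 - (1+r)^(-n))
Denominator: 1 - (1 + 0.105)^(-3) = 0.258838
Numerator: $28,950.00 * 0.105 = 3039.75
PMT = 3039.75 / 0.258838 = $11,743.83

$11,743.83


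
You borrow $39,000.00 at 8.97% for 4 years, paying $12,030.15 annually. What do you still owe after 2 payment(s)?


Formula: Balance = PV*(1+r)^k - PMT*((1+r)^k - 1)/r
Growth: (1 + 0.0897)^2 = 1.187446
Accumulated factor: ((1+r)^k - 1)/r = 2.0897
Balance = $39,000.00 * 1.187446 - $12,030.15 * 2.0897
Balance = $21,170.99

$21,170.99


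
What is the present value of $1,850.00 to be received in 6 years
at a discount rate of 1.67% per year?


Formula: PV = FV / (1 + r)^n
Substituting: PV = $1,850.00 / (1 + 0.0167)^6
Discount factor: (1.0167)^6 = 1.104478
PV = $1,850.00 / 1.104478 = $1,675.00

$1,675.00


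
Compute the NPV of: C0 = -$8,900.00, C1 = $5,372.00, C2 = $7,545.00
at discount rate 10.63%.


Formula: NPV = C0 + C1/(1+r) + C2/(1+r)^2
Discount C1: $5,372.00 / (1 + 0.1063) = $4,855.83
Discount C2: $7,545.00 / (1 + 0.1063)^2 = $6,164.72
NPV = -$8,900.00 + $4,855.83 + $6,164.72 = $2,120.55

$2,120.55


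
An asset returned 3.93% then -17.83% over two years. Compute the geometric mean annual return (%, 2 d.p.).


Formula: Geometric mean = ((1+r1)*(1+r2))^(1/2) - 1
Product: (1 + 0.0393) * (1 + -0.1783) = 1.0393 * 0.8217 = 0.853993
Square root: 0.853993^0.5 = 0.924117
Geometric mean = 0.924117 - 1 = -0.075883
As percentage: -7.59%

-7.59%


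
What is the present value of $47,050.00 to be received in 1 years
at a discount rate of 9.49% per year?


Formula: PV = FV / (1 + r)^n
Substituting: PV = $47,050.00 / (1 + 0.0949)^1
Discount factor: (1.0949)^1 = 1.0949
PV = $47,050.00 / 1.0949 = $42,971.96

$42,971.96


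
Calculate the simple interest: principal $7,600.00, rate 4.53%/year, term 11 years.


Formula: I = P * r * t
Substituting: I = $7,600.00 * 0.0453 * 11
Step: I = $7,600.00 * 0.4983
I = $3,787.08

$3,787.08


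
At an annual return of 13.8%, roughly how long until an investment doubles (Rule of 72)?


Formula: Years ≈ 72 / r
Substituting: Years ≈ 72 / 13.8
Years ≈ 5.2

5.2 years


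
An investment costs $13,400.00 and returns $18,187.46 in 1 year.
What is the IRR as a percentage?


Formula: IRR = C1/C0 - 1
Substituting: IRR = $18,187.46 / $13,400.00 - 1
Ratio: 1.357273 - 1 = 0.357273
IRR = 35.7273%

35.7273%


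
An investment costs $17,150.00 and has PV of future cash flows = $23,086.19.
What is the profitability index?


Formula: PI = PV(cash flows) / initial investment
Substituting: PI = $23,086.19 / $17,150.00
PI = 1.3461

1.3461


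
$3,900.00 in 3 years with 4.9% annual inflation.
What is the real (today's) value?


Formula: Real value = nominal / (1 + inflation)^years
Price level: (1 + 0.049)^3 = 1.154321
Real value = $3,900.00 / 1.154321 = $3,378.61

$3,378.61


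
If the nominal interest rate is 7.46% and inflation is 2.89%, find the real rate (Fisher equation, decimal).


Formula: (1 + r_real) = (1 + r_nom) / (1 + inflation)
Substituting: (1 + r_real) = 1.0746 / 1.0289
(1 + r_real) = 1.044416
r_real = 1.044416 - 1 = 0.044416

0.044416


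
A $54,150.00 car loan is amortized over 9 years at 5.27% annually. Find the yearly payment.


Formula: PMT = PV * r / (1 - (1+r)^(-n))
Denominator: 1 - (1 + 0.0527)^(-9) = 0.370119
Numerator: $54,150.00 * 0.0527 = 2853.705
PMT = 2853.705 / 0.370119 = $7,710.23

$7,710.23


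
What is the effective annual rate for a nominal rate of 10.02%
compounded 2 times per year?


Formula: EAR = (1 + r/m)^m - 1
Period rate: r/m = 0.1002 / 2 = 0.0501
Compounding: (1 + 0.0501)^2 = 1.10271
EAR = 1.10271 - 1 = 0.10271

0.10271


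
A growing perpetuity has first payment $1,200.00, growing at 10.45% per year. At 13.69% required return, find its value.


Formula: PV = C / (r - g)
Spread: r - g = 0.1369 - 0.1045 = 0.0324
Substituting: PV = $1,200.00 / 0.0324
PV = $37,037.04

$37,037.04


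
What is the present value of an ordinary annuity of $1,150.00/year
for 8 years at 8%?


Formula: PV = PMT * (1 - (1+r)^(-n)) / r
Discount factor: (1 + 0.08)^(-8) = 0.540269
Bracket: 1 - 0.540269 = 0.459731
PV = $1,150.00 * 0.459731 / 0.08 = $6,608.63

$6,608.63


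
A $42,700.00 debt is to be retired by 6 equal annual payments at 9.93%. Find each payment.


Formula: PMT = PV * r / (1 - (1+r)^(-n))
Denominator: 1 - (1 + 0.0993)^(-6) = 0.433366
Numerator: $42,700.00 * 0.0993 = 4240.11
PMT = 4240.11 / 0.433366 = $9,784.13

$9,784.13


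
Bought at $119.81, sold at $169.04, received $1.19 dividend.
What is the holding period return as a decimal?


Formula: HPR = (P1 - P0 + D) / P0
Gain: $169.04 - $119.81 + $1.19 = $50.42
HPR = $50.42 / $119.81 = 0.4208

0.4208


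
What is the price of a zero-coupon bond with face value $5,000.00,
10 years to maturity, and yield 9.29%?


Formula: Price = FV / (1 + r)^n
Substituting: Price = $5,000.00 / (1 + 0.0929)^10
Discount factor: (1.0929)^10 = 2.431108
Price = $5,000.00 / 2.431108 = $2,056.68

$2,056.68


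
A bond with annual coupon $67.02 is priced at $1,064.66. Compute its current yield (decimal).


Formula: Current yield = annual coupon / price
Substituting: CY = $67.02 / $1,064.66
CY = 0.06295

0.06295


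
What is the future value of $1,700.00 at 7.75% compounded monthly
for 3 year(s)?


Formula: FV = P * (1 + r/m)^(m*t)
Period rate: r/m = 0.0775 / 12 = 0.006458
Total periods: m*t = 12 * 3 = 36
Growth factor: (1 + 0.006458)^36 = 1.260808
FV = $1,700.00 * 1.260808 = $2,143.37

$2,143.37


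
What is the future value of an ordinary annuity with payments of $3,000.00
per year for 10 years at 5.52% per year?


Formula: FV = PMT * ((1+r)^n - 1) / r
Growth factor: (1 + 0.0552)^10 = 1.711385
Numerator: 1.711385 - 1 = 0.711385
FV = $3,000.00 * 0.711385 / 0.0552 = $38,662.25

$38,662.25


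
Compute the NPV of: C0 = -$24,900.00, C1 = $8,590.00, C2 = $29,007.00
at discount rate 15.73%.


Formula: NPV = C0 + C1/(1+r) + C2/(1+r)^2
Discount C1: $8,590.00 / (1 + 0.1573) = $7,422.45
Discount C2: $29,007.00 / (1 + 0.1573)^2 = $21,657.63
NPV = -$24,900.00 + $7,422.45 + $21,657.63 = $4,180.08

$4,180.08


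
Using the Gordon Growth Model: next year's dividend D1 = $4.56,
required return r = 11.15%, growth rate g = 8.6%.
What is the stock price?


Formula: P = D1 / (r - g)
Spread: r - g = 0.1115 - 0.086 = 0.0255
Substituting: P = $4.56 / 0.0255
P = $178.82

$178.82


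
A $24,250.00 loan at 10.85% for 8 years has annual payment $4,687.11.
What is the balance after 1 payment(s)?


Formula: Balance = PV*(1+r)^k - PMT*((1+r)^k - 1)/r
Growth: (1 + 0.1085)^1 = 1.1085
Accumulated factor: ((1+r)^k - 1)/r = 1.0
Balance = $24,250.00 * 1.1085 - $4,687.11 * 1.0
Balance = $22,194.02

$22,194.02


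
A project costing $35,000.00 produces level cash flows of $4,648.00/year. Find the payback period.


Formula: Payback = investment / annual cash flow
Substituting: Payback = $35,000.00 / $4,648.00
Payback = 7.5301 years

7.5301 years


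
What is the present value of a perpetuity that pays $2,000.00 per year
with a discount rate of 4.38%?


Formula: PV = C / r
Substituting: PV = $2,000.00 / 0.0438
PV = $45,662.10

$45,662.10


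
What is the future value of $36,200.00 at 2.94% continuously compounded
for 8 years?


Formula: FV = P * e^(r*t)
Exponent: r*t = 0.0294 * 8 = 0.2352
e^(0.2352) = 1.265162
FV = $36,200.00 * 1.265162 = $45,798.86

$45,798.86


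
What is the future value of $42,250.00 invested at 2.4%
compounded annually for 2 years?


Formula: FV = P * (1 + r)^n
Substituting: FV = $42,250.00 * (1 + 0.024)^2
Growth factor: (1.024)^2 = 1.048576
FV = $42,250.00 * 1.048576 = $44,302.34

$44,302.34


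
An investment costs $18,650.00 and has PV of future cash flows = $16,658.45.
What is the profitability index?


Formula: PI = PV(cash flows) / initial investment
Substituting: PI = $16,658.45 / $18,650.00
PI = 0.8932

0.8932


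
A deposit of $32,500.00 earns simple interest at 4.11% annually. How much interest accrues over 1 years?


Formula: I = P * r * t
Substituting: I = $32,500.00 * 0.0411 * 1
Step: I = $32,500.00 * 0.0411
I = $1,335.75

$1,335.75


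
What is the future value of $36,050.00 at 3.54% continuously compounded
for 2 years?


Formula: FV = P * e^(r*t)
Exponent: r*t = 0.0354 * 2 = 0.0708
e^(0.0708) = 1.073367
FV = $36,050.00 * 1.073367 = $38,694.86

$38,694.86


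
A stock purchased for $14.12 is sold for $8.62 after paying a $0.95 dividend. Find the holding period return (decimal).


Formula: HPR = (P1 - P0 + D) / P0
Gain: $8.62 - $14.12 + $0.95 = -$4.55
HPR = -$4.55 / $14.12 = -0.3222

-0.3222


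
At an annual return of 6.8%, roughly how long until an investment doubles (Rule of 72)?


Formula: Years ≈ 72 / r
Substituting: Years ≈ 72 / 6.8
Years ≈ 10.6

10.6 years


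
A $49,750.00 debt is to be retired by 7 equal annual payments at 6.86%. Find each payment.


Formula: PMT = PV * r / (1 - (1+r)^(-n))
Denominator: 1 - (1 + 0.0686)^(-7) = 0.371517
Numerator: $49,750.00 * 0.0686 = 3412.85
PMT = 3412.85 / 0.371517 = $9,186.27

$9,186.27


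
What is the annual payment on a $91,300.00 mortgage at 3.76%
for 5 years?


Formula: PMT = PV * r / (1 - (1+r)^(-n))
Denominator: 1 - (1 + 0.0376)^(-5) = 0.168523
Numerator: $91,300.00 * 0.0376 = 3432.88
PMT = 3432.88 / 0.168523 = $20,370.38

$20,370.38


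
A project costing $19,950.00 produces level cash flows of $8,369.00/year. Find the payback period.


Formula: Payback = investment / annual cash flow
Substituting: Payback = $19,950.00 / $8,369.00
Payback = 2.3838 years

2.3838 years


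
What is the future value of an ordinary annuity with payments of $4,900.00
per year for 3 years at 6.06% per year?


Formula: FV = PMT * ((1+r)^n - 1) / r
Growth factor: (1 + 0.0606)^3 = 1.19304
Numerator: 1.19304 - 1 = 0.19304
FV = $4,900.00 * 0.19304 / 0.0606 = $15,608.81

$15,608.81


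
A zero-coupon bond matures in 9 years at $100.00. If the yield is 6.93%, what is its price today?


Formula: Price = FV / (1 + r)^n
Substituting: Price = $100.00 / (1 + 0.0693)^9
Discount factor: (1.0693)^9 = 1.827663
Price = $100.00 / 1.827663 = $54.71

$54.71


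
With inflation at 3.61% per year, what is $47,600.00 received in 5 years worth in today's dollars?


Formula: Real value = nominal / (1 + inflation)^years
Price level: (1 + 0.0361)^5 = 1.194011
Real value = $47,600.00 / 1.194011 = $39,865.63

$39,865.63


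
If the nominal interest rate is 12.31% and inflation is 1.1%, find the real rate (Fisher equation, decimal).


Formula: (1 + r_real) = (1 + r_nom) / (1 + inflation)
Substituting: (1 + r_real) = 1.1231 / 1.011
(1 + r_real) = 1.11088
r_real = 1.11088 - 1 = 0.11088

0.11088


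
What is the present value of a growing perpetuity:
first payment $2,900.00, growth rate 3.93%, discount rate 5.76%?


Formula: PV = C / (r - g)
Spread: r - g = 0.0576 - 0.0393 = 0.0183
Substituting: PV = $2,900.00 / 0.0183
PV = $158,469.95

$158,469.95


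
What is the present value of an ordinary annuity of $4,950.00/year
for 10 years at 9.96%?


Formula: PV = PMT * (1 - (1+r)^(-n)) / r
Discount factor: (1 + 0.0996)^(-10) = 0.386948
Bracket: 1 - 0.386948 = 0.613052
PV = $4,950.00 * 0.613052 / 0.0996 = $30,467.94

$30,467.94


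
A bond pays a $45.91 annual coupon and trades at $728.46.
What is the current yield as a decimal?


Formula: Current yield = annual coupon / price
Substituting: CY = $45.91 / $728.46
CY = 0.063023

0.063023


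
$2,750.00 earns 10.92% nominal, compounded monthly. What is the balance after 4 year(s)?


Formula: FV = P * (1 + r/m)^(m*t)
Period rate: r/m = 0.1092 / 12 = 0.0091
Total periods: m*t = 12 * 4 = 48
Growth factor: (1 + 0.0091)^48 = 1.544692
FV = $2,750.00 * 1.544692 = $4,247.90

$4,247.90


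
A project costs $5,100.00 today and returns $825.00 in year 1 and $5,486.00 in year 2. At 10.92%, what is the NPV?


Formula: NPV = C0 + C1/(1+r) + C2/(1+r)^2
Discount C1: $825.00 / (1 + 0.1092) = $743.78
Discount C2: $5,486.00 / (1 + 0.1092)^2 = $4,458.99
NPV = -$5,100.00 + $743.78 + $4,458.99 = $102.77

$102.77


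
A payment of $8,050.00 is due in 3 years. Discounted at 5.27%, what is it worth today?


Formula: PV = FV / (1 + r)^n
Substituting: PV = $8,050.00 / (1 + 0.0527)^3
Discount factor: (1.0527)^3 = 1.166578
PV = $8,050.00 / 1.166578 = $6,900.52

$6,900.52


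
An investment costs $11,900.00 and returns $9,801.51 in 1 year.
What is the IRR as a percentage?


Formula: IRR = C1/C0 - 1
Substituting: IRR = $9,801.51 / $11,900.00 - 1
Ratio: 0.823656 - 1 = -0.176344
IRR = -17.6344%

-17.6344%


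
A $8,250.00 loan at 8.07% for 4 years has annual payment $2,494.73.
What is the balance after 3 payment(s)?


Formula: Balance = PV*(1+r)^k - PMT*((1+r)^k - 1)/r
Growth: (1 + 0.0807)^3 = 1.262163
Accumulated factor: ((1+r)^k - 1)/r = 3.248612
Balance = $8,250.00 * 1.262163 - $2,494.73 * 3.248612
Balance = $2,308.43

$2,308.43


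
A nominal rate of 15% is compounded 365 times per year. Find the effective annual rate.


Formula: EAR = (1 + r/m)^m - 1
Period rate: r/m = 0.15 / 365 = 0.000411
Compounding: (1 + 0.000411)^365 = 1.161798
EAR = 1.161798 - 1 = 0.161798

0.161798


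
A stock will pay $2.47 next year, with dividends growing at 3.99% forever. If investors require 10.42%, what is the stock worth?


Formula: P = D1 / (r - g)
Spread: r - g = 0.1042 - 0.0399 = 0.0643
Substituting: P = $2.47 / 0.0643
P = $38.41

$38.41


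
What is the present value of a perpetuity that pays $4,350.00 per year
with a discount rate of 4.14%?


Formula: PV = C / r
Substituting: PV = $4,350.00 / 0.0414
PV = $105,072.46

$105,072.46


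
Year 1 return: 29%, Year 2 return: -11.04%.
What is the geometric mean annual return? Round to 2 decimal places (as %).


Formula: Geometric mean = ((1+r1)*(1+r2))^(1/2) - 1
Product: (1 + 0.29) * (1 + -0.1104) = 1.29 * 0.8896 = 1.147584
Square root: 1.147584^0.5 = 1.071253
Geometric mean = 1.071253 - 1 = 0.071253
As percentage: 7.13%

7.13%


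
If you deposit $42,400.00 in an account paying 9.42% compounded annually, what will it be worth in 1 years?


Formula: FV = P * (1 + r)^n
Substituting: FV = $42,400.00 * (1 + 0.0942)^1
Growth factor: (1.0942)^1 = 1.0942
FV = $42,400.00 * 1.0942 = $46,394.08

$46,394.08


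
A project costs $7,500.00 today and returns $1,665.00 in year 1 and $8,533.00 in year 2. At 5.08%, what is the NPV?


Formula: NPV = C0 + C1/(1+r) + C2/(1+r)^2
Discount C1: $1,665.00 / (1 + 0.0508) = $1,584.51
Discount C2: $8,533.00 / (1 + 0.0508)^2 = $7,727.90
NPV = -$7,500.00 + $1,584.51 + $7,727.90 = $1,812.41

$1,812.41


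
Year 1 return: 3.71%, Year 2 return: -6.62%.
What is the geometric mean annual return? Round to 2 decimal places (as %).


Formula: Geometric mean = ((1+r1)*(1+r2))^(1/2) - 1
Product: (1 + 0.0371) * (1 + -0.0662) = 1.0371 * 0.9338 = 0.968444
Square root: 0.968444^0.5 = 0.984096
Geometric mean = 0.984096 - 1 = -0.015904
As percentage: -1.59%

-1.59%


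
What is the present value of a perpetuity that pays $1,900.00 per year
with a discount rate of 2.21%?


Formula: PV = C / r
Substituting: PV = $1,900.00 / 0.0221
PV = $85,972.85

$85,972.85


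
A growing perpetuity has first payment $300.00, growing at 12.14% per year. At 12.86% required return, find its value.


Formula: PV = C / (r - g)
Spread: r - g = 0.1286 - 0.1214 = 0.0072
Substituting: PV = $300.00 / 0.0072
PV = $41,666.67

$41,666.67


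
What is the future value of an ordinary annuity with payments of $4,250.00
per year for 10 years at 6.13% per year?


Formula: FV = PMT * ((1+r)^n - 1) / r
Growth factor: (1 + 0.0613)^10 = 1.812933
Numerator: 1.812933 - 1 = 0.812933
FV = $4,250.00 * 0.812933 / 0.0613 = $56,361.55

$56,361.55


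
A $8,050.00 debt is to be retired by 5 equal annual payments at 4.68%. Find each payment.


Formula: PMT = PV * r / (1 - (1+r)^(-n))
Denominator: 1 - (1 + 0.0468)^(-5) = 0.204424
Numerator: $8,050.00 * 0.0468 = 376.74
PMT = 376.74 / 0.204424 = $1,842.93

$1,842.93


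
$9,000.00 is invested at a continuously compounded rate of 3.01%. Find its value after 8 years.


Formula: FV = P * e^(r*t)
Exponent: r*t = 0.0301 * 8 = 0.2408
e^(0.2408) = 1.272267
FV = $9,000.00 * 1.272267 = $11,450.40

$11,450.40


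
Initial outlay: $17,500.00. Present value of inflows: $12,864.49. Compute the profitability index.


Formula: PI = PV(cash flows) / initial investment
Substituting: PI = $12,864.49 / $17,500.00
PI = 0.7351

0.7351


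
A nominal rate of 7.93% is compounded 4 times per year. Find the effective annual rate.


Formula: EAR = (1 + r/m)^m - 1
Period rate: r/m = 0.0793 / 4 = 0.019825
Compounding: (1 + 0.019825)^4 = 1.08169
EAR = 1.08169 - 1 = 0.08169

0.08169


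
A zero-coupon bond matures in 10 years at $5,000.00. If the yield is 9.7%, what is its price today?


Formula: Price = FV / (1 + r)^n
Substituting: Price = $5,000.00 / (1 + 0.097)^10
Discount factor: (1.097)^10 = 2.523866
Price = $5,000.00 / 2.523866 = $1,981.09

$1,981.09
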